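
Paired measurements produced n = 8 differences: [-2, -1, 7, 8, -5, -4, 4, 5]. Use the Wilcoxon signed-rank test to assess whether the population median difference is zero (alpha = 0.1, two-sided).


Step 1: Drop any zero differences (none here) and take |d_i|.
|d| = [2, 1, 7, 8, 5, 4, 4, 5]
Step 2: Midrank |d_i| (ties get averaged ranks).
ranks: |2|->2, |1|->1, |7|->7, |8|->8, |5|->5.5, |4|->3.5, |4|->3.5, |5|->5.5
Step 3: Attach original signs; sum ranks with positive sign and with negative sign.
W+ = 7 + 8 + 3.5 + 5.5 = 24
W- = 2 + 1 + 5.5 + 3.5 = 12
(Check: W+ + W- = 36 should equal n(n+1)/2 = 36.)
Step 4: Test statistic W = min(W+, W-) = 12.
Step 5: Ties in |d|, so use the tie-corrected normal approximation.
        E[W] = n(n+1)/4 = 8*9/4 = 18.
        Tie groups: |d|=4 (t=2), |d|=5 (t=2); sum(t^3 - t) = 12.
        Var[W] = n(n+1)(2n+1)/24 - sum(t^3-t)/48 = 1224/24 - 12/48 = 50.75.
        z = (W - E[W]) / sqrt(Var[W]) = (12 - 18) / 7.1239 = -0.8422.
        Two-sided p = 2*Phi(z) = 0.399656.
Step 6: alpha = 0.1. fail to reject H0.

W+ = 24, W- = 12, W = min = 12, p = 0.399656, fail to reject H0.


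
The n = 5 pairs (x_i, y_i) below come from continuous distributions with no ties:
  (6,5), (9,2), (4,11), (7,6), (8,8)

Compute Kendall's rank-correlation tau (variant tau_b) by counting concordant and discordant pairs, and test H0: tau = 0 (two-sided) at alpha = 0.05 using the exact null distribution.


Step 1: Enumerate the 10 unordered pairs (i,j) with i<j and classify each by sign(x_j-x_i) * sign(y_j-y_i).
  (1,2):dx=+3,dy=-3->D; (1,3):dx=-2,dy=+6->D; (1,4):dx=+1,dy=+1->C; (1,5):dx=+2,dy=+3->C
  (2,3):dx=-5,dy=+9->D; (2,4):dx=-2,dy=+4->D; (2,5):dx=-1,dy=+6->D; (3,4):dx=+3,dy=-5->D
  (3,5):dx=+4,dy=-3->D; (4,5):dx=+1,dy=+2->C
Step 2: C = 3, D = 7, total pairs = 10.
Step 3: tau = (C - D)/(n(n-1)/2) = (3 - 7)/10 = -0.400000.
Step 4: Exact two-sided p-value (enumerate n! = 120 permutations of y under H0): p = 0.483333.
Step 5: alpha = 0.05. fail to reject H0.

tau_b = -0.4000 (C=3, D=7), p = 0.483333, fail to reject H0.


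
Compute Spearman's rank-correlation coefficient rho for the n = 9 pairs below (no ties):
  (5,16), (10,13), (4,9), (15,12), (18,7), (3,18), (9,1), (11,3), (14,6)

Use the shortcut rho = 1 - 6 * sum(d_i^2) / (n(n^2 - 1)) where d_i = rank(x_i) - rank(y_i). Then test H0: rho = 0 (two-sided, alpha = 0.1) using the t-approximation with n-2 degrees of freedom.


Step 1: Rank x and y separately (midranks; no ties here).
rank(x): 5->3, 10->5, 4->2, 15->8, 18->9, 3->1, 9->4, 11->6, 14->7
rank(y): 16->8, 13->7, 9->5, 12->6, 7->4, 18->9, 1->1, 3->2, 6->3
Step 2: d_i = R_x(i) - R_y(i); compute d_i^2.
  (3-8)^2=25, (5-7)^2=4, (2-5)^2=9, (8-6)^2=4, (9-4)^2=25, (1-9)^2=64, (4-1)^2=9, (6-2)^2=16, (7-3)^2=16
sum(d^2) = 172.
Step 3: rho = 1 - 6*172 / (9*(9^2 - 1)) = 1 - 1032/720 = -0.433333.
Step 4: Under H0, t = rho * sqrt((n-2)/(1-rho^2)) = -1.2721 ~ t(7).
Step 5: Two-sided p-value from the t-distribution with 7 df = 0.243952.
Step 6: alpha = 0.1. fail to reject H0.

rho = -0.4333, p = 0.243952, fail to reject H0 at alpha = 0.1.


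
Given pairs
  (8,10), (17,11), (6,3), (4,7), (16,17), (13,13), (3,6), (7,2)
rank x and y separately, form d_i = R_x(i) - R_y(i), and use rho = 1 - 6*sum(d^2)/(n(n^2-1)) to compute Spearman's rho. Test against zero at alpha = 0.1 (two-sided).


Step 1: Rank x and y separately (midranks; no ties here).
rank(x): 8->5, 17->8, 6->3, 4->2, 16->7, 13->6, 3->1, 7->4
rank(y): 10->5, 11->6, 3->2, 7->4, 17->8, 13->7, 6->3, 2->1
Step 2: d_i = R_x(i) - R_y(i); compute d_i^2.
  (5-5)^2=0, (8-6)^2=4, (3-2)^2=1, (2-4)^2=4, (7-8)^2=1, (6-7)^2=1, (1-3)^2=4, (4-1)^2=9
sum(d^2) = 24.
Step 3: rho = 1 - 6*24 / (8*(8^2 - 1)) = 1 - 144/504 = 0.714286.
Step 4: Under H0, t = rho * sqrt((n-2)/(1-rho^2)) = 2.5000 ~ t(6).
Step 5: Two-sided p-value from the t-distribution with 6 df = 0.046528.
Step 6: alpha = 0.1. reject H0.

rho = 0.7143, p = 0.046528, reject H0 at alpha = 0.1.


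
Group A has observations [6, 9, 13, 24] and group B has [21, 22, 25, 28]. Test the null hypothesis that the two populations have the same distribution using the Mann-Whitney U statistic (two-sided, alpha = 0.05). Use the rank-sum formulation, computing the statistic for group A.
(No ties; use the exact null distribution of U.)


Step 1: Combine and sort all 8 observations; assign midranks.
sorted (value, group): (6,X), (9,X), (13,X), (21,Y), (22,Y), (24,X), (25,Y), (28,Y)
ranks: 6->1, 9->2, 13->3, 21->4, 22->5, 24->6, 25->7, 28->8
Step 2: Rank sum for X: R1 = 1 + 2 + 3 + 6 = 12.
Step 3: U_X = R1 - n1(n1+1)/2 = 12 - 4*5/2 = 12 - 10 = 2.
       U_Y = n1*n2 - U_X = 16 - 2 = 14.
Step 4: No ties, so the exact null distribution of U (based on enumerating the C(8,4) = 70 equally likely rank assignments) gives the two-sided p-value.
Step 5: p-value = 0.114286; compare to alpha = 0.05. fail to reject H0.

U_X = 2, p = 0.114286, fail to reject H0 at alpha = 0.05.


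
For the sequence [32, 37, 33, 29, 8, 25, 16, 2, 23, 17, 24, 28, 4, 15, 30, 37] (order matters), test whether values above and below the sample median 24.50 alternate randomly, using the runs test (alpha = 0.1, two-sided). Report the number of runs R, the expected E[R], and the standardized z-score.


Step 1: Compute median = 24.50; label A = above, B = below.
Labels in order: AAAABABBBBBABBAA  (n_A = 8, n_B = 8)
Step 2: Count runs R = 7.
Step 3: Under H0 (random ordering), E[R] = 2*n_A*n_B/(n_A+n_B) + 1 = 2*8*8/16 + 1 = 9.0000.
        Var[R] = 2*n_A*n_B*(2*n_A*n_B - n_A - n_B) / ((n_A+n_B)^2 * (n_A+n_B-1)) = 14336/3840 = 3.7333.
        SD[R] = 1.9322.
Step 4: Continuity-corrected z = (R + 0.5 - E[R]) / SD[R] = (7 + 0.5 - 9.0000) / 1.9322 = -0.7763.
Step 5: Two-sided p-value via normal approximation = 2*(1 - Phi(|z|)) = 0.437558.
Step 6: alpha = 0.1. fail to reject H0.

R = 7, z = -0.7763, p = 0.437558, fail to reject H0.


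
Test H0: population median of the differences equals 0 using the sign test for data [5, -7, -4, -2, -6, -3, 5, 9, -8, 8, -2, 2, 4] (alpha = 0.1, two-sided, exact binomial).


Step 1: Discard zero differences. Original n = 13; n_eff = number of nonzero differences = 13.
Nonzero differences (with sign): +5, -7, -4, -2, -6, -3, +5, +9, -8, +8, -2, +2, +4
Step 2: Count signs: positive = 6, negative = 7.
Step 3: Under H0: P(positive) = 0.5, so the number of positives S ~ Bin(13, 0.5).
Step 4: Two-sided exact p-value = sum of Bin(13,0.5) probabilities at or below the observed probability = 1.000000.
Step 5: alpha = 0.1. fail to reject H0.

n_eff = 13, pos = 6, neg = 7, p = 1.000000, fail to reject H0.


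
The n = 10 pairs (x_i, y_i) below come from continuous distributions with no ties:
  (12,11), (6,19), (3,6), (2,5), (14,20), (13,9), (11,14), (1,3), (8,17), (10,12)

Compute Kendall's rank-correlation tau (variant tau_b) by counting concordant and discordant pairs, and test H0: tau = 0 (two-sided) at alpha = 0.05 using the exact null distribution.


Step 1: Enumerate the 45 unordered pairs (i,j) with i<j and classify each by sign(x_j-x_i) * sign(y_j-y_i).
  (1,2):dx=-6,dy=+8->D; (1,3):dx=-9,dy=-5->C; (1,4):dx=-10,dy=-6->C; (1,5):dx=+2,dy=+9->C
  (1,6):dx=+1,dy=-2->D; (1,7):dx=-1,dy=+3->D; (1,8):dx=-11,dy=-8->C; (1,9):dx=-4,dy=+6->D
  (1,10):dx=-2,dy=+1->D; (2,3):dx=-3,dy=-13->C; (2,4):dx=-4,dy=-14->C; (2,5):dx=+8,dy=+1->C
  (2,6):dx=+7,dy=-10->D; (2,7):dx=+5,dy=-5->D; (2,8):dx=-5,dy=-16->C; (2,9):dx=+2,dy=-2->D
  (2,10):dx=+4,dy=-7->D; (3,4):dx=-1,dy=-1->C; (3,5):dx=+11,dy=+14->C; (3,6):dx=+10,dy=+3->C
  (3,7):dx=+8,dy=+8->C; (3,8):dx=-2,dy=-3->C; (3,9):dx=+5,dy=+11->C; (3,10):dx=+7,dy=+6->C
  (4,5):dx=+12,dy=+15->C; (4,6):dx=+11,dy=+4->C; (4,7):dx=+9,dy=+9->C; (4,8):dx=-1,dy=-2->C
  (4,9):dx=+6,dy=+12->C; (4,10):dx=+8,dy=+7->C; (5,6):dx=-1,dy=-11->C; (5,7):dx=-3,dy=-6->C
  (5,8):dx=-13,dy=-17->C; (5,9):dx=-6,dy=-3->C; (5,10):dx=-4,dy=-8->C; (6,7):dx=-2,dy=+5->D
  (6,8):dx=-12,dy=-6->C; (6,9):dx=-5,dy=+8->D; (6,10):dx=-3,dy=+3->D; (7,8):dx=-10,dy=-11->C
  (7,9):dx=-3,dy=+3->D; (7,10):dx=-1,dy=-2->C; (8,9):dx=+7,dy=+14->C; (8,10):dx=+9,dy=+9->C
  (9,10):dx=+2,dy=-5->D
Step 2: C = 31, D = 14, total pairs = 45.
Step 3: tau = (C - D)/(n(n-1)/2) = (31 - 14)/45 = 0.377778.
Step 4: Exact two-sided p-value (enumerate n! = 3628800 permutations of y under H0): p = 0.155742.
Step 5: alpha = 0.05. fail to reject H0.

tau_b = 0.3778 (C=31, D=14), p = 0.155742, fail to reject H0.


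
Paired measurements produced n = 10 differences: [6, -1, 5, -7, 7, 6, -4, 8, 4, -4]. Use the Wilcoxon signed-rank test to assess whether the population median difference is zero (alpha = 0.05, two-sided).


Step 1: Drop any zero differences (none here) and take |d_i|.
|d| = [6, 1, 5, 7, 7, 6, 4, 8, 4, 4]
Step 2: Midrank |d_i| (ties get averaged ranks).
ranks: |6|->6.5, |1|->1, |5|->5, |7|->8.5, |7|->8.5, |6|->6.5, |4|->3, |8|->10, |4|->3, |4|->3
Step 3: Attach original signs; sum ranks with positive sign and with negative sign.
W+ = 6.5 + 5 + 8.5 + 6.5 + 10 + 3 = 39.5
W- = 1 + 8.5 + 3 + 3 = 15.5
(Check: W+ + W- = 55 should equal n(n+1)/2 = 55.)
Step 4: Test statistic W = min(W+, W-) = 15.5.
Step 5: Ties in |d|, so use the tie-corrected normal approximation.
        E[W] = n(n+1)/4 = 10*11/4 = 27.5.
        Tie groups: |d|=4 (t=3), |d|=6 (t=2), |d|=7 (t=2); sum(t^3 - t) = 36.
        Var[W] = n(n+1)(2n+1)/24 - sum(t^3-t)/48 = 2310/24 - 36/48 = 95.5.
        z = (W - E[W]) / sqrt(Var[W]) = (15.5 - 27.5) / 9.7724 = -1.2279.
        Two-sided p = 2*Phi(z) = 0.219467.
Step 6: alpha = 0.05. fail to reject H0.

W+ = 39.5, W- = 15.5, W = min = 15.5, p = 0.219467, fail to reject H0.


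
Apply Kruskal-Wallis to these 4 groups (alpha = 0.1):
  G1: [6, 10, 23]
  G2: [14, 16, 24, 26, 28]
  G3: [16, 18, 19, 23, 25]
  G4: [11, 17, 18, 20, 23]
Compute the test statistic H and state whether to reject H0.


Step 1: Combine all N = 18 observations and assign midranks.
sorted (value, group, rank): (6,G1,1), (10,G1,2), (11,G4,3), (14,G2,4), (16,G2,5.5), (16,G3,5.5), (17,G4,7), (18,G3,8.5), (18,G4,8.5), (19,G3,10), (20,G4,11), (23,G1,13), (23,G3,13), (23,G4,13), (24,G2,15), (25,G3,16), (26,G2,17), (28,G2,18)
Step 2: Sum ranks within each group.
R_1 = 16 (n_1 = 3)
R_2 = 59.5 (n_2 = 5)
R_3 = 53 (n_3 = 5)
R_4 = 42.5 (n_4 = 5)
Step 3: H = 12/(N(N+1)) * sum(R_i^2/n_i) - 3(N+1)
     = 12/(18*19) * (16^2/3 + 59.5^2/5 + 53^2/5 + 42.5^2/5) - 3*19
     = 0.035088 * 1716.43 - 57
     = 3.225731.
Step 4: Ties present; correction factor C = 1 - 36/(18^3 - 18) = 0.993808. Corrected H = 3.225731 / 0.993808 = 3.245829.
Step 5: Under H0, H ~ chi^2(3); p-value = 0.355254.
Step 6: alpha = 0.1. fail to reject H0.

H = 3.2458, df = 3, p = 0.355254, fail to reject H0.


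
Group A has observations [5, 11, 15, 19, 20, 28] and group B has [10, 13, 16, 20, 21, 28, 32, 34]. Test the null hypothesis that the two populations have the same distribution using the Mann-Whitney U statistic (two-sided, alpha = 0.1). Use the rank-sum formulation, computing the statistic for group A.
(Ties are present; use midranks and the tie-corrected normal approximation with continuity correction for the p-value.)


Step 1: Combine and sort all 14 observations; assign midranks.
sorted (value, group): (5,X), (10,Y), (11,X), (13,Y), (15,X), (16,Y), (19,X), (20,X), (20,Y), (21,Y), (28,X), (28,Y), (32,Y), (34,Y)
ranks: 5->1, 10->2, 11->3, 13->4, 15->5, 16->6, 19->7, 20->8.5, 20->8.5, 21->10, 28->11.5, 28->11.5, 32->13, 34->14
Step 2: Rank sum for X: R1 = 1 + 3 + 5 + 7 + 8.5 + 11.5 = 36.
Step 3: U_X = R1 - n1(n1+1)/2 = 36 - 6*7/2 = 36 - 21 = 15.
       U_Y = n1*n2 - U_X = 48 - 15 = 33.
Step 4: Ties are present, so use the tie-corrected normal approximation (with continuity correction) for the p-value.
Step 5: p-value = 0.271435; compare to alpha = 0.1. fail to reject H0.

U_X = 15, p = 0.271435, fail to reject H0 at alpha = 0.1.


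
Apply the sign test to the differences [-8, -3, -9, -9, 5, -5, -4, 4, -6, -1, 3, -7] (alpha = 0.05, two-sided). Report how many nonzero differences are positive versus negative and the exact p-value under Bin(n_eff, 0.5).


Step 1: Discard zero differences. Original n = 12; n_eff = number of nonzero differences = 12.
Nonzero differences (with sign): -8, -3, -9, -9, +5, -5, -4, +4, -6, -1, +3, -7
Step 2: Count signs: positive = 3, negative = 9.
Step 3: Under H0: P(positive) = 0.5, so the number of positives S ~ Bin(12, 0.5).
Step 4: Two-sided exact p-value = sum of Bin(12,0.5) probabilities at or below the observed probability = 0.145996.
Step 5: alpha = 0.05. fail to reject H0.

n_eff = 12, pos = 3, neg = 9, p = 0.145996, fail to reject H0.


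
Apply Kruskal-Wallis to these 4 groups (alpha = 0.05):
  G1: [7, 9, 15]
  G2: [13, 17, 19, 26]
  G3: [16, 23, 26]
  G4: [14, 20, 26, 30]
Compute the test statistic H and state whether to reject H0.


Step 1: Combine all N = 14 observations and assign midranks.
sorted (value, group, rank): (7,G1,1), (9,G1,2), (13,G2,3), (14,G4,4), (15,G1,5), (16,G3,6), (17,G2,7), (19,G2,8), (20,G4,9), (23,G3,10), (26,G2,12), (26,G3,12), (26,G4,12), (30,G4,14)
Step 2: Sum ranks within each group.
R_1 = 8 (n_1 = 3)
R_2 = 30 (n_2 = 4)
R_3 = 28 (n_3 = 3)
R_4 = 39 (n_4 = 4)
Step 3: H = 12/(N(N+1)) * sum(R_i^2/n_i) - 3(N+1)
     = 12/(14*15) * (8^2/3 + 30^2/4 + 28^2/3 + 39^2/4) - 3*15
     = 0.057143 * 887.917 - 45
     = 5.738095.
Step 4: Ties present; correction factor C = 1 - 24/(14^3 - 14) = 0.991209. Corrected H = 5.738095 / 0.991209 = 5.788987.
Step 5: Under H0, H ~ chi^2(3); p-value = 0.122340.
Step 6: alpha = 0.05. fail to reject H0.

H = 5.7890, df = 3, p = 0.122340, fail to reject H0.


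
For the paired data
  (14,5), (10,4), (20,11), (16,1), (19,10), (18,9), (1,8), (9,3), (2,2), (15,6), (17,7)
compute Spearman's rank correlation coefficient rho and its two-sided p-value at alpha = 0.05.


Step 1: Rank x and y separately (midranks; no ties here).
rank(x): 14->5, 10->4, 20->11, 16->7, 19->10, 18->9, 1->1, 9->3, 2->2, 15->6, 17->8
rank(y): 5->5, 4->4, 11->11, 1->1, 10->10, 9->9, 8->8, 3->3, 2->2, 6->6, 7->7
Step 2: d_i = R_x(i) - R_y(i); compute d_i^2.
  (5-5)^2=0, (4-4)^2=0, (11-11)^2=0, (7-1)^2=36, (10-10)^2=0, (9-9)^2=0, (1-8)^2=49, (3-3)^2=0, (2-2)^2=0, (6-6)^2=0, (8-7)^2=1
sum(d^2) = 86.
Step 3: rho = 1 - 6*86 / (11*(11^2 - 1)) = 1 - 516/1320 = 0.609091.
Step 4: Under H0, t = rho * sqrt((n-2)/(1-rho^2)) = 2.3040 ~ t(9).
Step 5: Two-sided p-value from the t-distribution with 9 df = 0.046696.
Step 6: alpha = 0.05. reject H0.

rho = 0.6091, p = 0.046696, reject H0 at alpha = 0.05.


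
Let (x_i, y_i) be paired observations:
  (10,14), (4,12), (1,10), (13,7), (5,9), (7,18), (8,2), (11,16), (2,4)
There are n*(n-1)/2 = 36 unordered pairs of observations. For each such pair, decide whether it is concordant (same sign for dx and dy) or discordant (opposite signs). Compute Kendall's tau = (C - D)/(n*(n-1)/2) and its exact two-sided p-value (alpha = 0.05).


Step 1: Enumerate the 36 unordered pairs (i,j) with i<j and classify each by sign(x_j-x_i) * sign(y_j-y_i).
  (1,2):dx=-6,dy=-2->C; (1,3):dx=-9,dy=-4->C; (1,4):dx=+3,dy=-7->D; (1,5):dx=-5,dy=-5->C
  (1,6):dx=-3,dy=+4->D; (1,7):dx=-2,dy=-12->C; (1,8):dx=+1,dy=+2->C; (1,9):dx=-8,dy=-10->C
  (2,3):dx=-3,dy=-2->C; (2,4):dx=+9,dy=-5->D; (2,5):dx=+1,dy=-3->D; (2,6):dx=+3,dy=+6->C
  (2,7):dx=+4,dy=-10->D; (2,8):dx=+7,dy=+4->C; (2,9):dx=-2,dy=-8->C; (3,4):dx=+12,dy=-3->D
  (3,5):dx=+4,dy=-1->D; (3,6):dx=+6,dy=+8->C; (3,7):dx=+7,dy=-8->D; (3,8):dx=+10,dy=+6->C
  (3,9):dx=+1,dy=-6->D; (4,5):dx=-8,dy=+2->D; (4,6):dx=-6,dy=+11->D; (4,7):dx=-5,dy=-5->C
  (4,8):dx=-2,dy=+9->D; (4,9):dx=-11,dy=-3->C; (5,6):dx=+2,dy=+9->C; (5,7):dx=+3,dy=-7->D
  (5,8):dx=+6,dy=+7->C; (5,9):dx=-3,dy=-5->C; (6,7):dx=+1,dy=-16->D; (6,8):dx=+4,dy=-2->D
  (6,9):dx=-5,dy=-14->C; (7,8):dx=+3,dy=+14->C; (7,9):dx=-6,dy=+2->D; (8,9):dx=-9,dy=-12->C
Step 2: C = 20, D = 16, total pairs = 36.
Step 3: tau = (C - D)/(n(n-1)/2) = (20 - 16)/36 = 0.111111.
Step 4: Exact two-sided p-value (enumerate n! = 362880 permutations of y under H0): p = 0.761414.
Step 5: alpha = 0.05. fail to reject H0.

tau_b = 0.1111 (C=20, D=16), p = 0.761414, fail to reject H0.


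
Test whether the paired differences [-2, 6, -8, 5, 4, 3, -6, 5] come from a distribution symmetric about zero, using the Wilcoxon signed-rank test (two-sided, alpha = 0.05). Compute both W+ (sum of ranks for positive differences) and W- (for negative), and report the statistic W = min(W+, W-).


Step 1: Drop any zero differences (none here) and take |d_i|.
|d| = [2, 6, 8, 5, 4, 3, 6, 5]
Step 2: Midrank |d_i| (ties get averaged ranks).
ranks: |2|->1, |6|->6.5, |8|->8, |5|->4.5, |4|->3, |3|->2, |6|->6.5, |5|->4.5
Step 3: Attach original signs; sum ranks with positive sign and with negative sign.
W+ = 6.5 + 4.5 + 3 + 2 + 4.5 = 20.5
W- = 1 + 8 + 6.5 = 15.5
(Check: W+ + W- = 36 should equal n(n+1)/2 = 36.)
Step 4: Test statistic W = min(W+, W-) = 15.5.
Step 5: Ties in |d|, so use the tie-corrected normal approximation.
        E[W] = n(n+1)/4 = 8*9/4 = 18.
        Tie groups: |d|=5 (t=2), |d|=6 (t=2); sum(t^3 - t) = 12.
        Var[W] = n(n+1)(2n+1)/24 - sum(t^3-t)/48 = 1224/24 - 12/48 = 50.75.
        z = (W - E[W]) / sqrt(Var[W]) = (15.5 - 18) / 7.1239 = -0.3509.
        Two-sided p = 2*Phi(z) = 0.725640.
Step 6: alpha = 0.05. fail to reject H0.

W+ = 20.5, W- = 15.5, W = min = 15.5, p = 0.725640, fail to reject H0.


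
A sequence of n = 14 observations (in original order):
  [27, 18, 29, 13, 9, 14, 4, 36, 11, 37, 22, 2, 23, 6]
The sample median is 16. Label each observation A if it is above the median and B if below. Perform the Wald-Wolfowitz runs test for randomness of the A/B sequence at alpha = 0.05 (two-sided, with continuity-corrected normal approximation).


Step 1: Compute median = 16; label A = above, B = below.
Labels in order: AAABBBBABAABAB  (n_A = 7, n_B = 7)
Step 2: Count runs R = 8.
Step 3: Under H0 (random ordering), E[R] = 2*n_A*n_B/(n_A+n_B) + 1 = 2*7*7/14 + 1 = 8.0000.
        Var[R] = 2*n_A*n_B*(2*n_A*n_B - n_A - n_B) / ((n_A+n_B)^2 * (n_A+n_B-1)) = 8232/2548 = 3.2308.
        SD[R] = 1.7974.
Step 4: R = E[R], so z = 0 with no continuity correction.
Step 5: Two-sided p-value via normal approximation = 2*(1 - Phi(|z|)) = 1.000000.
Step 6: alpha = 0.05. fail to reject H0.

R = 8, z = 0.0000, p = 1.000000, fail to reject H0.


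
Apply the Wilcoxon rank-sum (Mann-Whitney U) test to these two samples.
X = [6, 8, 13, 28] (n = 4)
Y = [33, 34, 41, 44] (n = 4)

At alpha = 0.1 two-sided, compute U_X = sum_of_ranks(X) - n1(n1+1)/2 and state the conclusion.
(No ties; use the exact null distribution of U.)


Step 1: Combine and sort all 8 observations; assign midranks.
sorted (value, group): (6,X), (8,X), (13,X), (28,X), (33,Y), (34,Y), (41,Y), (44,Y)
ranks: 6->1, 8->2, 13->3, 28->4, 33->5, 34->6, 41->7, 44->8
Step 2: Rank sum for X: R1 = 1 + 2 + 3 + 4 = 10.
Step 3: U_X = R1 - n1(n1+1)/2 = 10 - 4*5/2 = 10 - 10 = 0.
       U_Y = n1*n2 - U_X = 16 - 0 = 16.
Step 4: No ties, so the exact null distribution of U (based on enumerating the C(8,4) = 70 equally likely rank assignments) gives the two-sided p-value.
Step 5: p-value = 0.028571; compare to alpha = 0.1. reject H0.

U_X = 0, p = 0.028571, reject H0 at alpha = 0.1.


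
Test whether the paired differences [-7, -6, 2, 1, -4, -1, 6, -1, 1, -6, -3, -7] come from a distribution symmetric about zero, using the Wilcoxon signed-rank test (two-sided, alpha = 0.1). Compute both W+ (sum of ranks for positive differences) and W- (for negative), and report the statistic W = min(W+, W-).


Step 1: Drop any zero differences (none here) and take |d_i|.
|d| = [7, 6, 2, 1, 4, 1, 6, 1, 1, 6, 3, 7]
Step 2: Midrank |d_i| (ties get averaged ranks).
ranks: |7|->11.5, |6|->9, |2|->5, |1|->2.5, |4|->7, |1|->2.5, |6|->9, |1|->2.5, |1|->2.5, |6|->9, |3|->6, |7|->11.5
Step 3: Attach original signs; sum ranks with positive sign and with negative sign.
W+ = 5 + 2.5 + 9 + 2.5 = 19
W- = 11.5 + 9 + 7 + 2.5 + 2.5 + 9 + 6 + 11.5 = 59
(Check: W+ + W- = 78 should equal n(n+1)/2 = 78.)
Step 4: Test statistic W = min(W+, W-) = 19.
Step 5: Ties in |d|, so use the tie-corrected normal approximation.
        E[W] = n(n+1)/4 = 12*13/4 = 39.
        Tie groups: |d|=1 (t=4), |d|=6 (t=3), |d|=7 (t=2); sum(t^3 - t) = 90.
        Var[W] = n(n+1)(2n+1)/24 - sum(t^3-t)/48 = 3900/24 - 90/48 = 160.625.
        z = (W - E[W]) / sqrt(Var[W]) = (19 - 39) / 12.6738 = -1.5781.
        Two-sided p = 2*Phi(z) = 0.114552.
Step 6: alpha = 0.1. fail to reject H0.

W+ = 19, W- = 59, W = min = 19, p = 0.114552, fail to reject H0.


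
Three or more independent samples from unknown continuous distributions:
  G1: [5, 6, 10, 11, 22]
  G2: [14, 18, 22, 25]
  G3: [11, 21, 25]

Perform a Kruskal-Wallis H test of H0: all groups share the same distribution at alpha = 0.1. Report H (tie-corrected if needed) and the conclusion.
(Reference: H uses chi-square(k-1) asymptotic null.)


Step 1: Combine all N = 12 observations and assign midranks.
sorted (value, group, rank): (5,G1,1), (6,G1,2), (10,G1,3), (11,G1,4.5), (11,G3,4.5), (14,G2,6), (18,G2,7), (21,G3,8), (22,G1,9.5), (22,G2,9.5), (25,G2,11.5), (25,G3,11.5)
Step 2: Sum ranks within each group.
R_1 = 20 (n_1 = 5)
R_2 = 34 (n_2 = 4)
R_3 = 24 (n_3 = 3)
Step 3: H = 12/(N(N+1)) * sum(R_i^2/n_i) - 3(N+1)
     = 12/(12*13) * (20^2/5 + 34^2/4 + 24^2/3) - 3*13
     = 0.076923 * 561 - 39
     = 4.153846.
Step 4: Ties present; correction factor C = 1 - 18/(12^3 - 12) = 0.989510. Corrected H = 4.153846 / 0.989510 = 4.197880.
Step 5: Under H0, H ~ chi^2(2); p-value = 0.122586.
Step 6: alpha = 0.1. fail to reject H0.

H = 4.1979, df = 2, p = 0.122586, fail to reject H0.


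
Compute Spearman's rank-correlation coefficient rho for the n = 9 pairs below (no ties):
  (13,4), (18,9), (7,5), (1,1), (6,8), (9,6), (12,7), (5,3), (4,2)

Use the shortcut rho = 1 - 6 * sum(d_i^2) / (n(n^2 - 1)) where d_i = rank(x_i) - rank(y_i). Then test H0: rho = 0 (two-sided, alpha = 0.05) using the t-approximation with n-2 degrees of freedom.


Step 1: Rank x and y separately (midranks; no ties here).
rank(x): 13->8, 18->9, 7->5, 1->1, 6->4, 9->6, 12->7, 5->3, 4->2
rank(y): 4->4, 9->9, 5->5, 1->1, 8->8, 6->6, 7->7, 3->3, 2->2
Step 2: d_i = R_x(i) - R_y(i); compute d_i^2.
  (8-4)^2=16, (9-9)^2=0, (5-5)^2=0, (1-1)^2=0, (4-8)^2=16, (6-6)^2=0, (7-7)^2=0, (3-3)^2=0, (2-2)^2=0
sum(d^2) = 32.
Step 3: rho = 1 - 6*32 / (9*(9^2 - 1)) = 1 - 192/720 = 0.733333.
Step 4: Under H0, t = rho * sqrt((n-2)/(1-rho^2)) = 2.8538 ~ t(7).
Step 5: Two-sided p-value from the t-distribution with 7 df = 0.024554.
Step 6: alpha = 0.05. reject H0.

rho = 0.7333, p = 0.024554, reject H0 at alpha = 0.05.


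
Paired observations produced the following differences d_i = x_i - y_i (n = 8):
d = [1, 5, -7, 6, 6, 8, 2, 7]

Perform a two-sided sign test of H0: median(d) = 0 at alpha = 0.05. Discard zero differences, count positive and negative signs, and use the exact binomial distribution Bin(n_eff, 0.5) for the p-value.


Step 1: Discard zero differences. Original n = 8; n_eff = number of nonzero differences = 8.
Nonzero differences (with sign): +1, +5, -7, +6, +6, +8, +2, +7
Step 2: Count signs: positive = 7, negative = 1.
Step 3: Under H0: P(positive) = 0.5, so the number of positives S ~ Bin(8, 0.5).
Step 4: Two-sided exact p-value = sum of Bin(8,0.5) probabilities at or below the observed probability = 0.070312.
Step 5: alpha = 0.05. fail to reject H0.

n_eff = 8, pos = 7, neg = 1, p = 0.070312, fail to reject H0.


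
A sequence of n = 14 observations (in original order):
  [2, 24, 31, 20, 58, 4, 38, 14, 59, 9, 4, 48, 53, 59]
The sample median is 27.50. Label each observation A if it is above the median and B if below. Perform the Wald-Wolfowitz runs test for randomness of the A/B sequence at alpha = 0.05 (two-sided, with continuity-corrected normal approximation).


Step 1: Compute median = 27.50; label A = above, B = below.
Labels in order: BBABABABABBAAA  (n_A = 7, n_B = 7)
Step 2: Count runs R = 10.
Step 3: Under H0 (random ordering), E[R] = 2*n_A*n_B/(n_A+n_B) + 1 = 2*7*7/14 + 1 = 8.0000.
        Var[R] = 2*n_A*n_B*(2*n_A*n_B - n_A - n_B) / ((n_A+n_B)^2 * (n_A+n_B-1)) = 8232/2548 = 3.2308.
        SD[R] = 1.7974.
Step 4: Continuity-corrected z = (R - 0.5 - E[R]) / SD[R] = (10 - 0.5 - 8.0000) / 1.7974 = 0.8345.
Step 5: Two-sided p-value via normal approximation = 2*(1 - Phi(|z|)) = 0.403986.
Step 6: alpha = 0.05. fail to reject H0.

R = 10, z = 0.8345, p = 0.403986, fail to reject H0.


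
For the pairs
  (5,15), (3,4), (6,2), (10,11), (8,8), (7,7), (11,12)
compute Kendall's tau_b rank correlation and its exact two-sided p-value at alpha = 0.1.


Step 1: Enumerate the 21 unordered pairs (i,j) with i<j and classify each by sign(x_j-x_i) * sign(y_j-y_i).
  (1,2):dx=-2,dy=-11->C; (1,3):dx=+1,dy=-13->D; (1,4):dx=+5,dy=-4->D; (1,5):dx=+3,dy=-7->D
  (1,6):dx=+2,dy=-8->D; (1,7):dx=+6,dy=-3->D; (2,3):dx=+3,dy=-2->D; (2,4):dx=+7,dy=+7->C
  (2,5):dx=+5,dy=+4->C; (2,6):dx=+4,dy=+3->C; (2,7):dx=+8,dy=+8->C; (3,4):dx=+4,dy=+9->C
  (3,5):dx=+2,dy=+6->C; (3,6):dx=+1,dy=+5->C; (3,7):dx=+5,dy=+10->C; (4,5):dx=-2,dy=-3->C
  (4,6):dx=-3,dy=-4->C; (4,7):dx=+1,dy=+1->C; (5,6):dx=-1,dy=-1->C; (5,7):dx=+3,dy=+4->C
  (6,7):dx=+4,dy=+5->C
Step 2: C = 15, D = 6, total pairs = 21.
Step 3: tau = (C - D)/(n(n-1)/2) = (15 - 6)/21 = 0.428571.
Step 4: Exact two-sided p-value (enumerate n! = 5040 permutations of y under H0): p = 0.238889.
Step 5: alpha = 0.1. fail to reject H0.

tau_b = 0.4286 (C=15, D=6), p = 0.238889, fail to reject H0.


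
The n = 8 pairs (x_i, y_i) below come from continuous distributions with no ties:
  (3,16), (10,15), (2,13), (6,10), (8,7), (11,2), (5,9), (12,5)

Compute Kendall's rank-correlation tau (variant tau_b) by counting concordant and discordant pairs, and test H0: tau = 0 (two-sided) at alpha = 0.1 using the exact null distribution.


Step 1: Enumerate the 28 unordered pairs (i,j) with i<j and classify each by sign(x_j-x_i) * sign(y_j-y_i).
  (1,2):dx=+7,dy=-1->D; (1,3):dx=-1,dy=-3->C; (1,4):dx=+3,dy=-6->D; (1,5):dx=+5,dy=-9->D
  (1,6):dx=+8,dy=-14->D; (1,7):dx=+2,dy=-7->D; (1,8):dx=+9,dy=-11->D; (2,3):dx=-8,dy=-2->C
  (2,4):dx=-4,dy=-5->C; (2,5):dx=-2,dy=-8->C; (2,6):dx=+1,dy=-13->D; (2,7):dx=-5,dy=-6->C
  (2,8):dx=+2,dy=-10->D; (3,4):dx=+4,dy=-3->D; (3,5):dx=+6,dy=-6->D; (3,6):dx=+9,dy=-11->D
  (3,7):dx=+3,dy=-4->D; (3,8):dx=+10,dy=-8->D; (4,5):dx=+2,dy=-3->D; (4,6):dx=+5,dy=-8->D
  (4,7):dx=-1,dy=-1->C; (4,8):dx=+6,dy=-5->D; (5,6):dx=+3,dy=-5->D; (5,7):dx=-3,dy=+2->D
  (5,8):dx=+4,dy=-2->D; (6,7):dx=-6,dy=+7->D; (6,8):dx=+1,dy=+3->C; (7,8):dx=+7,dy=-4->D
Step 2: C = 7, D = 21, total pairs = 28.
Step 3: tau = (C - D)/(n(n-1)/2) = (7 - 21)/28 = -0.500000.
Step 4: Exact two-sided p-value (enumerate n! = 40320 permutations of y under H0): p = 0.108681.
Step 5: alpha = 0.1. fail to reject H0.

tau_b = -0.5000 (C=7, D=21), p = 0.108681, fail to reject H0.


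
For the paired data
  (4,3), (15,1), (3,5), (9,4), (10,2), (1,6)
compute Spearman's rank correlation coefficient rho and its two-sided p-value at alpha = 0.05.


Step 1: Rank x and y separately (midranks; no ties here).
rank(x): 4->3, 15->6, 3->2, 9->4, 10->5, 1->1
rank(y): 3->3, 1->1, 5->5, 4->4, 2->2, 6->6
Step 2: d_i = R_x(i) - R_y(i); compute d_i^2.
  (3-3)^2=0, (6-1)^2=25, (2-5)^2=9, (4-4)^2=0, (5-2)^2=9, (1-6)^2=25
sum(d^2) = 68.
Step 3: rho = 1 - 6*68 / (6*(6^2 - 1)) = 1 - 408/210 = -0.942857.
Step 4: Under H0, t = rho * sqrt((n-2)/(1-rho^2)) = -5.6595 ~ t(4).
Step 5: Two-sided p-value from the t-distribution with 4 df = 0.004805.
Step 6: alpha = 0.05. reject H0.

rho = -0.9429, p = 0.004805, reject H0 at alpha = 0.05.


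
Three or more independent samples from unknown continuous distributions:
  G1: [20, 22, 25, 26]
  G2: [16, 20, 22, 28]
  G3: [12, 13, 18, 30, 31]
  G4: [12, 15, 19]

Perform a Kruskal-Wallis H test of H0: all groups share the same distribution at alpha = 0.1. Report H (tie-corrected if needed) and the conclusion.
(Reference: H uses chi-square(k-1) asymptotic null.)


Step 1: Combine all N = 16 observations and assign midranks.
sorted (value, group, rank): (12,G3,1.5), (12,G4,1.5), (13,G3,3), (15,G4,4), (16,G2,5), (18,G3,6), (19,G4,7), (20,G1,8.5), (20,G2,8.5), (22,G1,10.5), (22,G2,10.5), (25,G1,12), (26,G1,13), (28,G2,14), (30,G3,15), (31,G3,16)
Step 2: Sum ranks within each group.
R_1 = 44 (n_1 = 4)
R_2 = 38 (n_2 = 4)
R_3 = 41.5 (n_3 = 5)
R_4 = 12.5 (n_4 = 3)
Step 3: H = 12/(N(N+1)) * sum(R_i^2/n_i) - 3(N+1)
     = 12/(16*17) * (44^2/4 + 38^2/4 + 41.5^2/5 + 12.5^2/3) - 3*17
     = 0.044118 * 1241.53 - 51
     = 3.773529.
Step 4: Ties present; correction factor C = 1 - 18/(16^3 - 16) = 0.995588. Corrected H = 3.773529 / 0.995588 = 3.790251.
Step 5: Under H0, H ~ chi^2(3); p-value = 0.285022.
Step 6: alpha = 0.1. fail to reject H0.

H = 3.7903, df = 3, p = 0.285022, fail to reject H0.


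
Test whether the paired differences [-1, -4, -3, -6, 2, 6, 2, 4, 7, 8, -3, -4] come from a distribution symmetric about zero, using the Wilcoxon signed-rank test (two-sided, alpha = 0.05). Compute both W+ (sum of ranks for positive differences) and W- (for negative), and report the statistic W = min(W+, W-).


Step 1: Drop any zero differences (none here) and take |d_i|.
|d| = [1, 4, 3, 6, 2, 6, 2, 4, 7, 8, 3, 4]
Step 2: Midrank |d_i| (ties get averaged ranks).
ranks: |1|->1, |4|->7, |3|->4.5, |6|->9.5, |2|->2.5, |6|->9.5, |2|->2.5, |4|->7, |7|->11, |8|->12, |3|->4.5, |4|->7
Step 3: Attach original signs; sum ranks with positive sign and with negative sign.
W+ = 2.5 + 9.5 + 2.5 + 7 + 11 + 12 = 44.5
W- = 1 + 7 + 4.5 + 9.5 + 4.5 + 7 = 33.5
(Check: W+ + W- = 78 should equal n(n+1)/2 = 78.)
Step 4: Test statistic W = min(W+, W-) = 33.5.
Step 5: Ties in |d|, so use the tie-corrected normal approximation.
        E[W] = n(n+1)/4 = 12*13/4 = 39.
        Tie groups: |d|=2 (t=2), |d|=3 (t=2), |d|=4 (t=3), |d|=6 (t=2); sum(t^3 - t) = 42.
        Var[W] = n(n+1)(2n+1)/24 - sum(t^3-t)/48 = 3900/24 - 42/48 = 161.625.
        z = (W - E[W]) / sqrt(Var[W]) = (33.5 - 39) / 12.7132 = -0.4326.
        Two-sided p = 2*Phi(z) = 0.665290.
Step 6: alpha = 0.05. fail to reject H0.

W+ = 44.5, W- = 33.5, W = min = 33.5, p = 0.665290, fail to reject H0.


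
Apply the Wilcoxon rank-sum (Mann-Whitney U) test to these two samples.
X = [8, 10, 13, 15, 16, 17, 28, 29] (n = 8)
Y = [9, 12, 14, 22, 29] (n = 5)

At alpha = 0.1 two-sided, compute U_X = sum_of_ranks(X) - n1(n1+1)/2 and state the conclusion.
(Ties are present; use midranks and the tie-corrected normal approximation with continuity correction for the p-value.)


Step 1: Combine and sort all 13 observations; assign midranks.
sorted (value, group): (8,X), (9,Y), (10,X), (12,Y), (13,X), (14,Y), (15,X), (16,X), (17,X), (22,Y), (28,X), (29,X), (29,Y)
ranks: 8->1, 9->2, 10->3, 12->4, 13->5, 14->6, 15->7, 16->8, 17->9, 22->10, 28->11, 29->12.5, 29->12.5
Step 2: Rank sum for X: R1 = 1 + 3 + 5 + 7 + 8 + 9 + 11 + 12.5 = 56.5.
Step 3: U_X = R1 - n1(n1+1)/2 = 56.5 - 8*9/2 = 56.5 - 36 = 20.5.
       U_Y = n1*n2 - U_X = 40 - 20.5 = 19.5.
Step 4: Ties are present, so use the tie-corrected normal approximation (with continuity correction) for the p-value.
Step 5: p-value = 1.000000; compare to alpha = 0.1. fail to reject H0.

U_X = 20.5, p = 1.000000, fail to reject H0 at alpha = 0.1.


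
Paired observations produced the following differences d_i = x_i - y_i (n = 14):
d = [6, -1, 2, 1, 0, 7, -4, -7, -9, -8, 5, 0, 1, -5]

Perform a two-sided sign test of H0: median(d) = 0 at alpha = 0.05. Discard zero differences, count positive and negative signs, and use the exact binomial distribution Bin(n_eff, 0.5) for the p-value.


Step 1: Discard zero differences. Original n = 14; n_eff = number of nonzero differences = 12.
Nonzero differences (with sign): +6, -1, +2, +1, +7, -4, -7, -9, -8, +5, +1, -5
Step 2: Count signs: positive = 6, negative = 6.
Step 3: Under H0: P(positive) = 0.5, so the number of positives S ~ Bin(12, 0.5).
Step 4: Two-sided exact p-value = sum of Bin(12,0.5) probabilities at or below the observed probability = 1.000000.
Step 5: alpha = 0.05. fail to reject H0.

n_eff = 12, pos = 6, neg = 6, p = 1.000000, fail to reject H0.


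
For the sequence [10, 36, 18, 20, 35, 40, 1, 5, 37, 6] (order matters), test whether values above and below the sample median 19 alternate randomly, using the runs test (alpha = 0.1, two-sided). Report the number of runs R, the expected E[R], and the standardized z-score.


Step 1: Compute median = 19; label A = above, B = below.
Labels in order: BABAAABBAB  (n_A = 5, n_B = 5)
Step 2: Count runs R = 7.
Step 3: Under H0 (random ordering), E[R] = 2*n_A*n_B/(n_A+n_B) + 1 = 2*5*5/10 + 1 = 6.0000.
        Var[R] = 2*n_A*n_B*(2*n_A*n_B - n_A - n_B) / ((n_A+n_B)^2 * (n_A+n_B-1)) = 2000/900 = 2.2222.
        SD[R] = 1.4907.
Step 4: Continuity-corrected z = (R - 0.5 - E[R]) / SD[R] = (7 - 0.5 - 6.0000) / 1.4907 = 0.3354.
Step 5: Two-sided p-value via normal approximation = 2*(1 - Phi(|z|)) = 0.737316.
Step 6: alpha = 0.1. fail to reject H0.

R = 7, z = 0.3354, p = 0.737316, fail to reject H0.


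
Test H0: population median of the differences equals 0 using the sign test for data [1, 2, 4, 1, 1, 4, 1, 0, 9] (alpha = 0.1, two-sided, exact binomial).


Step 1: Discard zero differences. Original n = 9; n_eff = number of nonzero differences = 8.
Nonzero differences (with sign): +1, +2, +4, +1, +1, +4, +1, +9
Step 2: Count signs: positive = 8, negative = 0.
Step 3: Under H0: P(positive) = 0.5, so the number of positives S ~ Bin(8, 0.5).
Step 4: Two-sided exact p-value = sum of Bin(8,0.5) probabilities at or below the observed probability = 0.007812.
Step 5: alpha = 0.1. reject H0.

n_eff = 8, pos = 8, neg = 0, p = 0.007812, reject H0.


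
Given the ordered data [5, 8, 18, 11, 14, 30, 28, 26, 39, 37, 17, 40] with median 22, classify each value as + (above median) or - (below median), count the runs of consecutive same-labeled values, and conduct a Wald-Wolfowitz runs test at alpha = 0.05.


Step 1: Compute median = 22; label A = above, B = below.
Labels in order: BBBBBAAAAABA  (n_A = 6, n_B = 6)
Step 2: Count runs R = 4.
Step 3: Under H0 (random ordering), E[R] = 2*n_A*n_B/(n_A+n_B) + 1 = 2*6*6/12 + 1 = 7.0000.
        Var[R] = 2*n_A*n_B*(2*n_A*n_B - n_A - n_B) / ((n_A+n_B)^2 * (n_A+n_B-1)) = 4320/1584 = 2.7273.
        SD[R] = 1.6514.
Step 4: Continuity-corrected z = (R + 0.5 - E[R]) / SD[R] = (4 + 0.5 - 7.0000) / 1.6514 = -1.5138.
Step 5: Two-sided p-value via normal approximation = 2*(1 - Phi(|z|)) = 0.130070.
Step 6: alpha = 0.05. fail to reject H0.

R = 4, z = -1.5138, p = 0.130070, fail to reject H0.


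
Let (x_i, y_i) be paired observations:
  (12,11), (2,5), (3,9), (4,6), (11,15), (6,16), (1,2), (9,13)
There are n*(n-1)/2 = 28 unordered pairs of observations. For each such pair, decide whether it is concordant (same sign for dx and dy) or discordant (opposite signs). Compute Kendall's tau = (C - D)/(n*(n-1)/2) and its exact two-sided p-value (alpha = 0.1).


Step 1: Enumerate the 28 unordered pairs (i,j) with i<j and classify each by sign(x_j-x_i) * sign(y_j-y_i).
  (1,2):dx=-10,dy=-6->C; (1,3):dx=-9,dy=-2->C; (1,4):dx=-8,dy=-5->C; (1,5):dx=-1,dy=+4->D
  (1,6):dx=-6,dy=+5->D; (1,7):dx=-11,dy=-9->C; (1,8):dx=-3,dy=+2->D; (2,3):dx=+1,dy=+4->C
  (2,4):dx=+2,dy=+1->C; (2,5):dx=+9,dy=+10->C; (2,6):dx=+4,dy=+11->C; (2,7):dx=-1,dy=-3->C
  (2,8):dx=+7,dy=+8->C; (3,4):dx=+1,dy=-3->D; (3,5):dx=+8,dy=+6->C; (3,6):dx=+3,dy=+7->C
  (3,7):dx=-2,dy=-7->C; (3,8):dx=+6,dy=+4->C; (4,5):dx=+7,dy=+9->C; (4,6):dx=+2,dy=+10->C
  (4,7):dx=-3,dy=-4->C; (4,8):dx=+5,dy=+7->C; (5,6):dx=-5,dy=+1->D; (5,7):dx=-10,dy=-13->C
  (5,8):dx=-2,dy=-2->C; (6,7):dx=-5,dy=-14->C; (6,8):dx=+3,dy=-3->D; (7,8):dx=+8,dy=+11->C
Step 2: C = 22, D = 6, total pairs = 28.
Step 3: tau = (C - D)/(n(n-1)/2) = (22 - 6)/28 = 0.571429.
Step 4: Exact two-sided p-value (enumerate n! = 40320 permutations of y under H0): p = 0.061012.
Step 5: alpha = 0.1. reject H0.

tau_b = 0.5714 (C=22, D=6), p = 0.061012, reject H0.


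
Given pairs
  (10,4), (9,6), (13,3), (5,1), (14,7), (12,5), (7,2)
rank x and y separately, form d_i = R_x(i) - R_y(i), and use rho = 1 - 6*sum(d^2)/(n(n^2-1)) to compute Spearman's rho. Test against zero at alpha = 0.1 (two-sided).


Step 1: Rank x and y separately (midranks; no ties here).
rank(x): 10->4, 9->3, 13->6, 5->1, 14->7, 12->5, 7->2
rank(y): 4->4, 6->6, 3->3, 1->1, 7->7, 5->5, 2->2
Step 2: d_i = R_x(i) - R_y(i); compute d_i^2.
  (4-4)^2=0, (3-6)^2=9, (6-3)^2=9, (1-1)^2=0, (7-7)^2=0, (5-5)^2=0, (2-2)^2=0
sum(d^2) = 18.
Step 3: rho = 1 - 6*18 / (7*(7^2 - 1)) = 1 - 108/336 = 0.678571.
Step 4: Under H0, t = rho * sqrt((n-2)/(1-rho^2)) = 2.0657 ~ t(5).
Step 5: Two-sided p-value from the t-distribution with 5 df = 0.093750.
Step 6: alpha = 0.1. reject H0.

rho = 0.6786, p = 0.093750, reject H0 at alpha = 0.1.


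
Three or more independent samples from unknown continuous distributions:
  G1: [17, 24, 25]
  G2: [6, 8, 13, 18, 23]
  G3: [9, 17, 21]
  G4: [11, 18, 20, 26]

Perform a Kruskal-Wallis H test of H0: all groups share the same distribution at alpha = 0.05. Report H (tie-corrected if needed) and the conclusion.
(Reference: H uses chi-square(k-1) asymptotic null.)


Step 1: Combine all N = 15 observations and assign midranks.
sorted (value, group, rank): (6,G2,1), (8,G2,2), (9,G3,3), (11,G4,4), (13,G2,5), (17,G1,6.5), (17,G3,6.5), (18,G2,8.5), (18,G4,8.5), (20,G4,10), (21,G3,11), (23,G2,12), (24,G1,13), (25,G1,14), (26,G4,15)
Step 2: Sum ranks within each group.
R_1 = 33.5 (n_1 = 3)
R_2 = 28.5 (n_2 = 5)
R_3 = 20.5 (n_3 = 3)
R_4 = 37.5 (n_4 = 4)
Step 3: H = 12/(N(N+1)) * sum(R_i^2/n_i) - 3(N+1)
     = 12/(15*16) * (33.5^2/3 + 28.5^2/5 + 20.5^2/3 + 37.5^2/4) - 3*16
     = 0.050000 * 1028.18 - 48
     = 3.408958.
Step 4: Ties present; correction factor C = 1 - 12/(15^3 - 15) = 0.996429. Corrected H = 3.408958 / 0.996429 = 3.421177.
Step 5: Under H0, H ~ chi^2(3); p-value = 0.331130.
Step 6: alpha = 0.05. fail to reject H0.

H = 3.4212, df = 3, p = 0.331130, fail to reject H0.


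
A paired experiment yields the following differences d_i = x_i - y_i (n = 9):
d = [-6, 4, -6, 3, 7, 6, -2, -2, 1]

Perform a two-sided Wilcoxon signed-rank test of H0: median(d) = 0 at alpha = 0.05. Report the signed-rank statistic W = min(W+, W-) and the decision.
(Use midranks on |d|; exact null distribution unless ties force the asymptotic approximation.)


Step 1: Drop any zero differences (none here) and take |d_i|.
|d| = [6, 4, 6, 3, 7, 6, 2, 2, 1]
Step 2: Midrank |d_i| (ties get averaged ranks).
ranks: |6|->7, |4|->5, |6|->7, |3|->4, |7|->9, |6|->7, |2|->2.5, |2|->2.5, |1|->1
Step 3: Attach original signs; sum ranks with positive sign and with negative sign.
W+ = 5 + 4 + 9 + 7 + 1 = 26
W- = 7 + 7 + 2.5 + 2.5 = 19
(Check: W+ + W- = 45 should equal n(n+1)/2 = 45.)
Step 4: Test statistic W = min(W+, W-) = 19.
Step 5: Ties in |d|, so use the tie-corrected normal approximation.
        E[W] = n(n+1)/4 = 9*10/4 = 22.5.
        Tie groups: |d|=2 (t=2), |d|=6 (t=3); sum(t^3 - t) = 30.
        Var[W] = n(n+1)(2n+1)/24 - sum(t^3-t)/48 = 1710/24 - 30/48 = 70.625.
        z = (W - E[W]) / sqrt(Var[W]) = (19 - 22.5) / 8.4039 = -0.4165.
        Two-sided p = 2*Phi(z) = 0.677063.
Step 6: alpha = 0.05. fail to reject H0.

W+ = 26, W- = 19, W = min = 19, p = 0.677063, fail to reject H0.


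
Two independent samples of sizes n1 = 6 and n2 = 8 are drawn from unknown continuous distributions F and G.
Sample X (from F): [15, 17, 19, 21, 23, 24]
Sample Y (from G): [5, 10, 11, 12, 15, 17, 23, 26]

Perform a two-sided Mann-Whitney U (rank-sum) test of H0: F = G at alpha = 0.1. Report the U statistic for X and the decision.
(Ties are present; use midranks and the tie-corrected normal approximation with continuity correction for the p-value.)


Step 1: Combine and sort all 14 observations; assign midranks.
sorted (value, group): (5,Y), (10,Y), (11,Y), (12,Y), (15,X), (15,Y), (17,X), (17,Y), (19,X), (21,X), (23,X), (23,Y), (24,X), (26,Y)
ranks: 5->1, 10->2, 11->3, 12->4, 15->5.5, 15->5.5, 17->7.5, 17->7.5, 19->9, 21->10, 23->11.5, 23->11.5, 24->13, 26->14
Step 2: Rank sum for X: R1 = 5.5 + 7.5 + 9 + 10 + 11.5 + 13 = 56.5.
Step 3: U_X = R1 - n1(n1+1)/2 = 56.5 - 6*7/2 = 56.5 - 21 = 35.5.
       U_Y = n1*n2 - U_X = 48 - 35.5 = 12.5.
Step 4: Ties are present, so use the tie-corrected normal approximation (with continuity correction) for the p-value.
Step 5: p-value = 0.154215; compare to alpha = 0.1. fail to reject H0.

U_X = 35.5, p = 0.154215, fail to reject H0 at alpha = 0.1.


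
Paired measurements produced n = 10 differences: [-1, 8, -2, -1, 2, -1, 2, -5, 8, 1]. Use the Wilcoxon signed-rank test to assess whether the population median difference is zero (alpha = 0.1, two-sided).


Step 1: Drop any zero differences (none here) and take |d_i|.
|d| = [1, 8, 2, 1, 2, 1, 2, 5, 8, 1]
Step 2: Midrank |d_i| (ties get averaged ranks).
ranks: |1|->2.5, |8|->9.5, |2|->6, |1|->2.5, |2|->6, |1|->2.5, |2|->6, |5|->8, |8|->9.5, |1|->2.5
Step 3: Attach original signs; sum ranks with positive sign and with negative sign.
W+ = 9.5 + 6 + 6 + 9.5 + 2.5 = 33.5
W- = 2.5 + 6 + 2.5 + 2.5 + 8 = 21.5
(Check: W+ + W- = 55 should equal n(n+1)/2 = 55.)
Step 4: Test statistic W = min(W+, W-) = 21.5.
Step 5: Ties in |d|, so use the tie-corrected normal approximation.
        E[W] = n(n+1)/4 = 10*11/4 = 27.5.
        Tie groups: |d|=1 (t=4), |d|=2 (t=3), |d|=8 (t=2); sum(t^3 - t) = 90.
        Var[W] = n(n+1)(2n+1)/24 - sum(t^3-t)/48 = 2310/24 - 90/48 = 94.375.
        z = (W - E[W]) / sqrt(Var[W]) = (21.5 - 27.5) / 9.7147 = -0.6176.
        Two-sided p = 2*Phi(z) = 0.536825.
Step 6: alpha = 0.1. fail to reject H0.

W+ = 33.5, W- = 21.5, W = min = 21.5, p = 0.536825, fail to reject H0.
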